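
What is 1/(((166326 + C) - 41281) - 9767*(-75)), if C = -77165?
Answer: 1/780405 ≈ 1.2814e-6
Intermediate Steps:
1/(((166326 + C) - 41281) - 9767*(-75)) = 1/(((166326 - 77165) - 41281) - 9767*(-75)) = 1/((89161 - 41281) + 732525) = 1/(47880 + 732525) = 1/780405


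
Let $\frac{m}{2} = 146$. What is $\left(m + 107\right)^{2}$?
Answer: $159201$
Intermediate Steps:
$m = 292$ ($m = 2 \cdot 146 = 292$)
$\left(m + 107\right)^{2} = \left(292 + 107\right)^{2} = 399^{2} = 159201$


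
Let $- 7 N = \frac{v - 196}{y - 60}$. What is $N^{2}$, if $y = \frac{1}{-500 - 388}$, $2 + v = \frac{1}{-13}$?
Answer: $\frac{5228539560000}{23508640742041} \approx 0.22241$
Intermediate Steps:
$v = - \frac{27}{13}$ ($v = -2 + \frac{1}{-13} = -2 - \frac{1}{13} = - \frac{27}{13} \approx -2.0769$)
$y = - \frac{1}{888}$ ($y = \frac{1}{-888} = - \frac{1}{888} \approx -0.0011261$)
$N = - \frac{2286600}{4848571}$ ($N = - \frac{\left(- \frac{27}{13} - 196\right) \frac{1}{- \frac{1}{888} - 60}}{7} = - \frac{\left(- \frac{2575}{13}\right) \frac{1}{- \frac{53281}{888}}}{7} = - \frac{\left(- \frac{2575}{13}\right) \left(- \frac{888}{53281}\right)}{7} = \left(- \frac{1}{7}\right) \frac{2286600}{692653} = - \frac{2286600}{4848571} \approx -0.4716$)
$N^{2} = \left(- \frac{2286600}{4848571}\right)^{2} = \frac{5228539560000}{23508640742041}$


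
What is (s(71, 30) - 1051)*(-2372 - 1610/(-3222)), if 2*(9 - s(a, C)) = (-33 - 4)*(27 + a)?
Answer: -981865159/537 ≈ -1.8284e+6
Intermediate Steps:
s(a, C) = 1017/2 + 37*a/2 (s(a, C) = 9 - (-33 - 4)*(27 + a)/2 = 9 - (-37)*(27 + a)/2 = 9 - (-999 - 37*a)/2 = 9 + (999/2 + 37*a/2) = 1017/2 + 37*a/2)
(s(71, 30) - 1051)*(-2372 - 1610/(-3222)) = ((1017/2 + (37/2)*71) - 1051)*(-2372 - 1610/(-3222)) = ((1017/2 + 2627/2) - 1051)*(-2372 - 1610*(-1/3222)) = (1822 - 1051)*(-2372 + 805/1611) = 771*(-3820487/1611) = -981865159/537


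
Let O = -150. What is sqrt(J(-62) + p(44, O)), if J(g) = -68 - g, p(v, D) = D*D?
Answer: sqrt(22494) ≈ 149.98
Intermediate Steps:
p(v, D) = D**2
sqrt(J(-62) + p(44, O)) = sqrt((-68 - 1*(-62)) + (-150)**2) = sqrt((-68 + 62) + 22500) = sqrt(-6 + 22500) = sqrt(22494)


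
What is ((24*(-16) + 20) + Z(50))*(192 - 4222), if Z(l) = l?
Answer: 1265420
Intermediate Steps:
((24*(-16) + 20) + Z(50))*(192 - 4222) = ((24*(-16) + 20) + 50)*(192 - 4222) = ((-384 + 20) + 50)*(-4030) = (-364 + 50)*(-4030) = -314*(-4030) = 1265420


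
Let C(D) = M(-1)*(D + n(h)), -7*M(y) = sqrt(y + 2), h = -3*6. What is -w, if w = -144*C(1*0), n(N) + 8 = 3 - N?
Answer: -1872/7 ≈ -267.43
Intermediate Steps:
h = -18
n(N) = -5 - N (n(N) = -8 + (3 - N) = -5 - N)
M(y) = -sqrt(2 + y)/7 (M(y) = -sqrt(y + 2)/7 = -sqrt(2 + y)/7)
C(D) = -13/7 - D/7 (C(D) = (-sqrt(2 - 1)/7)*(D + (-5 - 1*(-18))) = (-sqrt(1)/7)*(D + (-5 + 18)) = (-1/7*1)*(D + 13) = -(13 + D)/7 = -13/7 - D/7)
w = 1872/7 (w = -144*(-13/7 - 0/7) = -144*(-13/7 - 1/7*0) = -144*(-13/7 + 0) = -144*(-13/7) = 1872/7 ≈ 267.43)
-w = -1*1872/7 = -1872/7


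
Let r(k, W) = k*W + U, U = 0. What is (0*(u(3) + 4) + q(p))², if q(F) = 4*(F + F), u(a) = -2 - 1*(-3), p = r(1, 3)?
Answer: 576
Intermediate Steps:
r(k, W) = W*k (r(k, W) = k*W + 0 = W*k + 0 = W*k)
p = 3 (p = 3*1 = 3)
u(a) = 1 (u(a) = -2 + 3 = 1)
q(F) = 8*F (q(F) = 4*(2*F) = 8*F)
(0*(u(3) + 4) + q(p))² = (0*(1 + 4) + 8*3)² = (0*5 + 24)² = (0 + 24)² = 24² = 576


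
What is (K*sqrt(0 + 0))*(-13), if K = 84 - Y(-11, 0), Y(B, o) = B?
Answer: 0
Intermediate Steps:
K = 95 (K = 84 - 1*(-11) = 84 + 11 = 95)
(K*sqrt(0 + 0))*(-13) = (95*sqrt(0 + 0))*(-13) = (95*sqrt(0))*(-13) = (95*0)*(-13) = 0*(-13) = 0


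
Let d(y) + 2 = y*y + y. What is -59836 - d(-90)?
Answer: -67844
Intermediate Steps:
d(y) = -2 + y + y² (d(y) = -2 + (y*y + y) = -2 + (y² + y) = -2 + (y + y²) = -2 + y + y²)
-59836 - d(-90) = -59836 - (-2 - 90 + (-90)²) = -59836 - (-2 - 90 + 8100) = -59836 - 1*8008 = -59836 - 8008 = -67844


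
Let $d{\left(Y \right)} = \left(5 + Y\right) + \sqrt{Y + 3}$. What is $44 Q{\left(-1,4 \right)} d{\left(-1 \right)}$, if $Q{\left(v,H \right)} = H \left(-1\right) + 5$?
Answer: $176 + 44 \sqrt{2} \approx 238.23$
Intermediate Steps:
$Q{\left(v,H \right)} = 5 - H$ ($Q{\left(v,H \right)} = - H + 5 = 5 - H$)
$d{\left(Y \right)} = 5 + Y + \sqrt{3 + Y}$ ($d{\left(Y \right)} = \left(5 + Y\right) + \sqrt{3 + Y} = 5 + Y + \sqrt{3 + Y}$)
$44 Q{\left(-1,4 \right)} d{\left(-1 \right)} = 44 \left(5 - 4\right) \left(5 - 1 + \sqrt{3 - 1}\right) = 44 \left(5 - 4\right) \left(5 - 1 + \sqrt{2}\right) = 44 \cdot 1 \left(4 + \sqrt{2}\right) = 44 \left(4 + \sqrt{2}\right) = 176 + 44 \sqrt{2}$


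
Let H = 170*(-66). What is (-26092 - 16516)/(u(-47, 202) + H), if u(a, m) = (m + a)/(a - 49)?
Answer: 4090368/1077275 ≈ 3.7970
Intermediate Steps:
u(a, m) = (a + m)/(-49 + a)
H = -11220
(-26092 - 16516)/(u(-47, 202) + H) = (-26092 - 16516)/((-47 + 202)/(-49 - 47) - 11220) = -42608/(155/(-96) - 11220) = -42608/(-1/96*155 - 11220) = -42608/(-155/96 - 11220) = -42608/(-1077275/96) = -42608*(-96/1077275) = 4090368/1077275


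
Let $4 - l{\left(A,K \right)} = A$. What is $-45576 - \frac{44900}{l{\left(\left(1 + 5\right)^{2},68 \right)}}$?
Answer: $- \frac{353383}{8} \approx -44173.0$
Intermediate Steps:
$l{\left(A,K \right)} = 4 - A$
$-45576 - \frac{44900}{l{\left(\left(1 + 5\right)^{2},68 \right)}} = -45576 - \frac{44900}{4 - \left(1 + 5\right)^{2}} = -45576 - \frac{44900}{4 - 6^{2}} = -45576 - \frac{44900}{4 - 36} = -45576 - \frac{44900}{-32} = -45576 - - \frac{11225}{8} = -45576 + \frac{11225}{8} = - \frac{353383}{8}$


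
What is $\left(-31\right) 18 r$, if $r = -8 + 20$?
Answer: $-6696$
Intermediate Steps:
$r = 12$
$\left(-31\right) 18 r = \left(-31\right) 18 \cdot 12 = \left(-558\right) 12 = -6696$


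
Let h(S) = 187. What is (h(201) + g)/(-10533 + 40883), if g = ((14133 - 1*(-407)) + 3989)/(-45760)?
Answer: 8538591/1388816000 ≈ 0.0061481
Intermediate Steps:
g = -18529/45760 (g = ((14133 + 407) + 3989)*(-1/45760) = (14540 + 3989)*(-1/45760) = 18529*(-1/45760) = -18529/45760 ≈ -0.40492)
(h(201) + g)/(-10533 + 40883) = (187 - 18529/45760)/(-10533 + 40883) = (8538591/45760)/30350 = (8538591/45760)*(1/30350) = 8538591/1388816000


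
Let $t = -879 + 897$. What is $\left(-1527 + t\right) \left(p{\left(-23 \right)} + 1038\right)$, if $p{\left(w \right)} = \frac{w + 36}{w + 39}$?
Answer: $- \frac{25081089}{16} \approx -1.5676 \cdot 10^{6}$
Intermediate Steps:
$p{\left(w \right)} = \frac{36 + w}{39 + w}$
$t = 18$
$\left(-1527 + t\right) \left(p{\left(-23 \right)} + 1038\right) = \left(-1527 + 18\right) \left(\frac{36 - 23}{39 - 23} + 1038\right) = - 1509 \left(\frac{1}{16} \cdot 13 + 1038\right) = - 1509 \left(\frac{13}{16} + 1038\right) = \left(-1509\right) \frac{16621}{16} = - \frac{25081089}{16}$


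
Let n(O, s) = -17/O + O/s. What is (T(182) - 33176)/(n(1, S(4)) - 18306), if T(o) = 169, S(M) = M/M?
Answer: 33007/18322 ≈ 1.8015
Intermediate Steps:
S(M) = 1
(T(182) - 33176)/(n(1, S(4)) - 18306) = (169 - 33176)/((-17/1 + 1/1) - 18306) = -33007/((-17*1 + 1*1) - 18306) = -33007/((-17 + 1) - 18306) = -33007/(-16 - 18306) = -33007/(-18322) = -33007*(-1/18322) = 33007/18322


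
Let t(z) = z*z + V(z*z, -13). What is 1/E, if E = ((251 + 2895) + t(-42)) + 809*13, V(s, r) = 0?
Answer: 1/15427 ≈ 6.4821e-5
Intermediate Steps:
t(z) = z² (t(z) = z*z + 0 = z² + 0 = z²)
E = 15427 (E = ((251 + 2895) + (-42)²) + 809*13 = (3146 + 1764) + 10517 = 4910 + 10517 = 15427)
1/E = 1/15427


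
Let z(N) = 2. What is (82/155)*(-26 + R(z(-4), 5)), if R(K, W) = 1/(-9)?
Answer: -3854/279 ≈ -13.814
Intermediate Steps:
R(K, W) = -⅑
(82/155)*(-26 + R(z(-4), 5)) = (82/155)*(-26 - ⅑) = (82*(1/155))*(-235/9) = (82/155)*(-235/9) = -3854/279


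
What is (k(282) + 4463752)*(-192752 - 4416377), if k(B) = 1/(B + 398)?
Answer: -13990325983174569/680 ≈ -2.0574e+13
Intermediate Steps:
k(B) = 1/(398 + B)
(k(282) + 4463752)*(-192752 - 4416377) = (1/(398 + 282) + 4463752)*(-192752 - 4416377) = (1/680 + 4463752)*(-4609129) = (3035351361/680)*(-4609129) = -13990325983174569/680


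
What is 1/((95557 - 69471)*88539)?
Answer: 1/2309628354 ≈ 4.3297e-10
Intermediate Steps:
1/((95557 - 69471)*88539) = (1/88539)/26086 = (1/26086)*(1/88539) = 1/2309628354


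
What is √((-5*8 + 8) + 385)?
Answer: √353 ≈ 18.788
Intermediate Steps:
√((-5*8 + 8) + 385) = √((-40 + 8) + 385) = √(-32 + 385) = √353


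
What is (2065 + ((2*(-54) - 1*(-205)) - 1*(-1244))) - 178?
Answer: 3228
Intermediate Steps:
(2065 + ((2*(-54) - 1*(-205)) - 1*(-1244))) - 178 = (2065 + ((-108 + 205) + 1244)) - 178 = (2065 + (97 + 1244)) - 178 = (2065 + 1341) - 178 = 3406 - 178 = 3228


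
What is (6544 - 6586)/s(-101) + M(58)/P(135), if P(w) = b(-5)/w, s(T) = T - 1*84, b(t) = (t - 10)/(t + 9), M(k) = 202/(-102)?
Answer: 224934/3145 ≈ 71.521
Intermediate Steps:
M(k) = -101/51 (M(k) = 202*(-1/102) = -101/51)
b(t) = (-10 + t)/(9 + t)
s(T) = -84 + T (s(T) = T - 84 = -84 + T)
P(w) = -15/(4*w) (P(w) = ((-10 - 5)/(9 - 5))/w = (-15/4)/w = ((¼)*(-15))/w = -15/(4*w))
(6544 - 6586)/s(-101) + M(58)/P(135) = (6544 - 6586)/(-84 - 101) - 101/(51*((-15/4/135))) = -42/(-185) - 101/(51*((-15/4*1/135))) = -42*(-1/185) - 101/(51*(-1/36)) = 42/185 - 101/51*(-36) = 42/185 + 1212/17 = 224934/3145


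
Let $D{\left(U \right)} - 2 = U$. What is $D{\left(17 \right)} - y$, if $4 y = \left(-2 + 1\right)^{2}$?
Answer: $\frac{75}{4} \approx 18.75$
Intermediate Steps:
$y = \frac{1}{4}$ ($y = \frac{\left(-2 + 1\right)^{2}}{4} = \frac{\left(-1\right)^{2}}{4} = \frac{1}{4} \cdot 1 = \frac{1}{4} \approx 0.25$)
$D{\left(U \right)} = 2 + U$
$D{\left(17 \right)} - y = \left(2 + 17\right) - \frac{1}{4} = 19 - \frac{1}{4} = \frac{75}{4}$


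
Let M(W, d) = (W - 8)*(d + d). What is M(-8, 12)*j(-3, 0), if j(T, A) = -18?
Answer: 6912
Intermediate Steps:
M(W, d) = 2*d*(-8 + W) (M(W, d) = (-8 + W)*(2*d) = 2*d*(-8 + W))
M(-8, 12)*j(-3, 0) = (2*12*(-8 - 8))*(-18) = (2*12*(-16))*(-18) = -384*(-18) = 6912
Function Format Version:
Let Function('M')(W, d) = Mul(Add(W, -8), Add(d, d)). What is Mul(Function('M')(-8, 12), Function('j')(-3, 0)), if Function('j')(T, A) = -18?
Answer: 6912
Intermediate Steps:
Function('M')(W, d) = Mul(2, d, Add(-8, W)) (Function('M')(W, d) = Mul(Add(-8, W), Mul(2, d)) = Mul(2, d, Add(-8, W)))
Mul(Function('M')(-8, 12), Function('j')(-3, 0)) = Mul(Mul(2, 12, Add(-8, -8)), -18) = Mul(Mul(2, 12, -16), -18) = Mul(-384, -18) = 6912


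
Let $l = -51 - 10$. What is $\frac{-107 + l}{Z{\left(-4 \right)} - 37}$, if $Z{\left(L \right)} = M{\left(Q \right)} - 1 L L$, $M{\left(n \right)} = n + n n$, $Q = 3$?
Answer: $\frac{168}{41} \approx 4.0976$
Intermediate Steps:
$l = -61$
$M{\left(n \right)} = n + n^{2}$
$Z{\left(L \right)} = 12 - L^{2}$ ($Z{\left(L \right)} = 3 \left(1 + 3\right) - 1 L L = 3 \cdot 4 - L L = 12 - L^{2}$)
$\frac{-107 + l}{Z{\left(-4 \right)} - 37} = \frac{-107 - 61}{\left(12 - \left(-4\right)^{2}\right) - 37} = \frac{1}{\left(12 - 16\right) - 37} \left(-168\right) = \frac{1}{-4 - 37} \left(-168\right) = \frac{1}{-41} \left(-168\right) = \left(- \frac{1}{41}\right) \left(-168\right) = \frac{168}{41}$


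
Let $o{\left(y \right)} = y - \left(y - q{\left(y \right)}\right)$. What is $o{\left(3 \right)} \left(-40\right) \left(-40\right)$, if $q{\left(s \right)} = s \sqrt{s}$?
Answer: $4800 \sqrt{3} \approx 8313.8$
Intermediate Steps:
$q{\left(s \right)} = s^{\frac{3}{2}}$
$o{\left(y \right)} = y^{\frac{3}{2}}$ ($o{\left(y \right)} = y + \left(y^{\frac{3}{2}} - y\right) = y^{\frac{3}{2}}$)
$o{\left(3 \right)} \left(-40\right) \left(-40\right) = 3^{\frac{3}{2}} \left(-40\right) \left(-40\right) = 3 \sqrt{3} \left(-40\right) \left(-40\right) = - 120 \sqrt{3} \left(-40\right) = 4800 \sqrt{3}$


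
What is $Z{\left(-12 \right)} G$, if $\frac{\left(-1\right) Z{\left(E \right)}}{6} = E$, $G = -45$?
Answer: $-3240$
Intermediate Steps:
$Z{\left(E \right)} = - 6 E$
$Z{\left(-12 \right)} G = \left(-6\right) \left(-12\right) \left(-45\right) = 72 \left(-45\right) = -3240$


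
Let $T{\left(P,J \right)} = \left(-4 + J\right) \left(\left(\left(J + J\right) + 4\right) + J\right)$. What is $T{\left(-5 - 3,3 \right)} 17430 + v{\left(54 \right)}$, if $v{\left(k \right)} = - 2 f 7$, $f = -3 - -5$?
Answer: $-226618$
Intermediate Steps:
$f = 2$ ($f = -3 + 5 = 2$)
$v{\left(k \right)} = -28$ ($v{\left(k \right)} = \left(-2\right) 2 \cdot 7 = \left(-4\right) 7 = -28$)
$T{\left(P,J \right)} = \left(-4 + J\right) \left(4 + 3 J\right)$ ($T{\left(P,J \right)} = \left(-4 + J\right) \left(\left(2 J + 4\right) + J\right) = \left(-4 + J\right) \left(\left(4 + 2 J\right) + J\right) = \left(-4 + J\right) \left(4 + 3 J\right)$)
$T{\left(-5 - 3,3 \right)} 17430 + v{\left(54 \right)} = \left(-16 - 24 + 3 \cdot 3^{2}\right) 17430 - 28 = \left(-16 - 24 + 3 \cdot 9\right) 17430 - 28 = \left(-16 - 24 + 27\right) 17430 - 28 = \left(-13\right) 17430 - 28 = -226590 - 28 = -226618$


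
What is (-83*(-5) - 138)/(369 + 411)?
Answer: 277/780 ≈ 0.35513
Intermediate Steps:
(-83*(-5) - 138)/(369 + 411) = (415 - 138)/780 = 277*(1/780) = 277/780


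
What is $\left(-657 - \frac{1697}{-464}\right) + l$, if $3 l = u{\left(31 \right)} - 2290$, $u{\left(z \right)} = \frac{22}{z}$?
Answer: $- \frac{20374065}{14384} \approx -1416.4$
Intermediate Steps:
$l = - \frac{23656}{31}$ ($l = \frac{\frac{22}{31} - 2290}{3} = \frac{1}{3} \left(- \frac{70968}{31}\right) = - \frac{23656}{31} \approx -763.1$)
$\left(-657 - \frac{1697}{-464}\right) + l = \left(-657 - \frac{1697}{-464}\right) - \frac{23656}{31} = \left(-657 - - \frac{1697}{464}\right) - \frac{23656}{31} = \left(-657 + \frac{1697}{464}\right) - \frac{23656}{31} = - \frac{303151}{464} - \frac{23656}{31} = - \frac{20374065}{14384}$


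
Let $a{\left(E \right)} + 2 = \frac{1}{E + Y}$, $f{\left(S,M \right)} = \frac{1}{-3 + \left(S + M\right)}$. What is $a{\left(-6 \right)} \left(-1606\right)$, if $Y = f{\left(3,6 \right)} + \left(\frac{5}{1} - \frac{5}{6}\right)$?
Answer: $\frac{20878}{5} \approx 4175.6$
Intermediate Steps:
$f{\left(S,M \right)} = \frac{1}{-3 + M + S}$ ($f{\left(S,M \right)} = \frac{1}{-3 + \left(M + S\right)} = \frac{1}{-3 + M + S}$)
$Y = \frac{13}{3}$ ($Y = \frac{1}{-3 + 6 + 3} + \left(\frac{5}{1} - \frac{5}{6}\right) = \frac{1}{6} + \left(5 \cdot 1 - \frac{5}{6}\right) = \frac{1}{6} + \left(5 - \frac{5}{6}\right) = \frac{1}{6} + \frac{25}{6} = \frac{13}{3} \approx 4.3333$)
$a{\left(E \right)} = -2 + \frac{1}{\frac{13}{3} + E}$ ($a{\left(E \right)} = -2 + \frac{1}{E + \frac{13}{3}} = -2 + \frac{1}{\frac{13}{3} + E}$)
$a{\left(-6 \right)} \left(-1606\right) = \frac{-23 - -36}{13 + 3 \left(-6\right)} \left(-1606\right) = \frac{-23 + 36}{13 - 18} \left(-1606\right) = \frac{1}{-5} \cdot 13 \left(-1606\right) = \left(- \frac{1}{5}\right) 13 \left(-1606\right) = \left(- \frac{13}{5}\right) \left(-1606\right) = \frac{20878}{5}$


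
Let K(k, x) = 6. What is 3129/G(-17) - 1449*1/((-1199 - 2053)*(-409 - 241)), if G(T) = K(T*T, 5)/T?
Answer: -6246631783/704600 ≈ -8865.5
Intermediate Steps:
G(T) = 6/T
3129/G(-17) - 1449*1/((-1199 - 2053)*(-409 - 241)) = 3129/((6/(-17))) - 1449*1/((-1199 - 2053)*(-409 - 241)) = 3129/((6*(-1/17))) - 1449/((-3252*(-650))) = 3129/(-6/17) - 1449/2113800 = 3129*(-17/6) - 1449*1/2113800 = -17731/2 - 483/704600 = -6246631783/704600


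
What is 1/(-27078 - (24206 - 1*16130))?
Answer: -1/35154 ≈ -2.8446e-5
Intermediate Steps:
1/(-27078 - (24206 - 1*16130)) = 1/(-27078 - (24206 - 16130)) = 1/(-27078 - 1*8076) = 1/(-27078 - 8076) = 1/(-35154) = -1/35154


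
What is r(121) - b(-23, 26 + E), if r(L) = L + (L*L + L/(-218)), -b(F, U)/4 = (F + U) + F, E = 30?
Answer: 3226715/218 ≈ 14801.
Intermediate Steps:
b(F, U) = -8*F - 4*U (b(F, U) = -4*((F + U) + F) = -4*(U + 2*F) = -8*F - 4*U)
r(L) = L² + 217*L/218 (r(L) = L + (L² + L*(-1/218)) = L + (L² - L/218) = L² + 217*L/218)
r(121) - b(-23, 26 + E) = (1/218)*121*(217 + 218*121) - (-8*(-23) - 4*(26 + 30)) = (1/218)*121*(217 + 26378) - (184 - 4*56) = (1/218)*121*26595 - (184 - 224) = 3217995/218 - 1*(-40) = 3217995/218 + 40 = 3226715/218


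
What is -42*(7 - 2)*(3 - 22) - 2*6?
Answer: 3978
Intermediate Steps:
-42*(7 - 2)*(3 - 22) - 2*6 = -210*(-19) - 12 = -42*(-95) - 12 = 3990 - 12 = 3978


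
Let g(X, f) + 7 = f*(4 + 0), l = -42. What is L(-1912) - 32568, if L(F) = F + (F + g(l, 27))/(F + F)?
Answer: -131849709/3824 ≈ -34480.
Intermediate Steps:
g(X, f) = -7 + 4*f (g(X, f) = -7 + f*(4 + 0) = -7 + f*4 = -7 + 4*f)
L(F) = F + (101 + F)/(2*F) (L(F) = F + (F + (-7 + 4*27))/(F + F) = F + (F + (-7 + 108))/((2*F)) = F + (F + 101)*(1/(2*F)) = F + (101 + F)*(1/(2*F)) = F + (101 + F)/(2*F))
L(-1912) - 32568 = (½ - 1912 + (101/2)/(-1912)) - 32568 = (½ - 1912 + (101/2)*(-1/1912)) - 32568 = (½ - 1912 - 101/3824) - 32568 = -7309677/3824 - 32568 = -131849709/3824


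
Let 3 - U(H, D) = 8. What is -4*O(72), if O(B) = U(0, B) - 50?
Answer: 220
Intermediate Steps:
U(H, D) = -5 (U(H, D) = 3 - 1*8 = 3 - 8 = -5)
O(B) = -55 (O(B) = -5 - 50 = -55)
-4*O(72) = -4*(-55) = 220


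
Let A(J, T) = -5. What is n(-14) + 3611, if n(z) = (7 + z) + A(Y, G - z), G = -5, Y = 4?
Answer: 3599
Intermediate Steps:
n(z) = 2 + z (n(z) = (7 + z) - 5 = 2 + z)
n(-14) + 3611 = (2 - 14) + 3611 = -12 + 3611 = 3599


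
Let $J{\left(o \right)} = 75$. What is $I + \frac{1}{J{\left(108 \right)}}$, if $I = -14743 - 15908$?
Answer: $- \frac{2298824}{75} \approx -30651.0$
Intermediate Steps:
$I = -30651$
$I + \frac{1}{J{\left(108 \right)}} = -30651 + \frac{1}{75} = - \frac{2298824}{75}$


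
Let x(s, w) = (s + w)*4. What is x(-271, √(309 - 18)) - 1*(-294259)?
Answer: 293175 + 4*√291 ≈ 2.9324e+5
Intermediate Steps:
x(s, w) = 4*s + 4*w
x(-271, √(309 - 18)) - 1*(-294259) = (4*(-271) + 4*√(309 - 18)) - 1*(-294259) = (-1084 + 4*√291) + 294259 = 293175 + 4*√291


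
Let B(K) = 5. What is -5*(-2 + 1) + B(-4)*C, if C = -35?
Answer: -170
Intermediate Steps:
-5*(-2 + 1) + B(-4)*C = -5*(-2 + 1) + 5*(-35) = -5*(-1) - 175 = 5 - 175 = -170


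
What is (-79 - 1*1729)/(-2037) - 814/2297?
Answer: 2494858/4678989 ≈ 0.53320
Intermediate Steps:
(-79 - 1*1729)/(-2037) - 814/2297 = (-79 - 1729)*(-1/2037) - 814*1/2297 = -1808*(-1/2037) - 814/2297 = 1808/2037 - 814/2297 = 2494858/4678989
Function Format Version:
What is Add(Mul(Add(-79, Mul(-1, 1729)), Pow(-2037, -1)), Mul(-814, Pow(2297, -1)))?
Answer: Rational(2494858, 4678989) ≈ 0.53320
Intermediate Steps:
Add(Mul(Add(-79, Mul(-1, 1729)), Pow(-2037, -1)), Mul(-814, Pow(2297, -1))) = Add(Mul(Add(-79, -1729), Rational(-1, 2037)), Mul(-814, Rational(1, 2297))) = Add(Mul(-1808, Rational(-1, 2037)), Rational(-814, 2297)) = Add(Rational(1808, 2037), Rational(-814, 2297)) = Rational(2494858, 4678989)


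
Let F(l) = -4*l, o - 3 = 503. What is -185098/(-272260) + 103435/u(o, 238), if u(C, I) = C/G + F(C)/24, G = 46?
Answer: -4222145887/2994860 ≈ -1409.8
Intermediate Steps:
o = 506 (o = 3 + 503 = 506)
u(C, I) = -10*C/69 (u(C, I) = C/46 - 4*C/24 = C*(1/46) - 4*C*(1/24) = C/46 - C/6 = -10*C/69)
-185098/(-272260) + 103435/u(o, 238) = -185098/(-272260) + 103435/((-10/69*506)) = -185098*(-1/272260) + 103435/(-220/3) = 92549/136130 + 103435*(-3/220) = 92549/136130 - 62061/44 = -4222145887/2994860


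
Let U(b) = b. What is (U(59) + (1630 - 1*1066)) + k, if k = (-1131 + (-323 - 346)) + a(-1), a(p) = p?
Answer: -1178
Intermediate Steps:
k = -1801 (k = (-1131 + (-323 - 346)) - 1 = (-1131 - 669) - 1 = -1800 - 1 = -1801)
(U(59) + (1630 - 1*1066)) + k = (59 + (1630 - 1*1066)) - 1801 = (59 + (1630 - 1066)) - 1801 = (59 + 564) - 1801 = 623 - 1801 = -1178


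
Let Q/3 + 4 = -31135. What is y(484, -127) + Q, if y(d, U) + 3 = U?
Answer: -93547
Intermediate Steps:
Q = -93417 (Q = -12 + 3*(-31135) = -12 - 93405 = -93417)
y(d, U) = -3 + U
y(484, -127) + Q = (-3 - 127) - 93417 = -130 - 93417 = -93547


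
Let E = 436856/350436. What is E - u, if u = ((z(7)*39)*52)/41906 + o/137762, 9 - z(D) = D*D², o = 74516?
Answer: 73551855905560/4360099314453 ≈ 16.869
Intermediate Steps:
z(D) = 9 - D³ (z(D) = 9 - D*D² = 9 - D³)
E = 3766/3021 (E = 436856*(1/350436) = 3766/3021 ≈ 1.2466)
u = -22547674682/1443263593 (u = (((9 - 1*7³)*39)*52)/41906 + 74516/137762 = (((9 - 1*343)*39)*52)*(1/41906) + 74516*(1/137762) = (((9 - 343)*39)*52)*(1/41906) + 37258/68881 = (-334*39*52)*(1/41906) + 37258/68881 = -13026*52*(1/41906) + 37258/68881 = -677352*1/41906 + 37258/68881 = -338676/20953 + 37258/68881 = -22547674682/1443263593 ≈ -15.623)
E - u = 3766/3021 - 1*(-22547674682/1443263593) = 3766/3021 + 22547674682/1443263593 = 73551855905560/4360099314453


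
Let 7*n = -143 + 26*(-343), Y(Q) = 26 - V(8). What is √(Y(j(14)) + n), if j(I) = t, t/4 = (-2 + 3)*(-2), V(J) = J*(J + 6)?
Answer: I*√67641/7 ≈ 37.154*I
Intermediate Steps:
V(J) = J*(6 + J)
t = -8 (t = 4*((-2 + 3)*(-2)) = 4*(1*(-2)) = 4*(-2) = -8)
j(I) = -8
Y(Q) = -86 (Y(Q) = 26 - 8*(6 + 8) = 26 - 8*14 = 26 - 1*112 = 26 - 112 = -86)
n = -9061/7 (n = (-143 + 26*(-343))/7 = (-143 - 8918)/7 = (⅐)*(-9061) = -9061/7 ≈ -1294.4)
√(Y(j(14)) + n) = √(-86 - 9061/7) = √(-9663/7) = I*√67641/7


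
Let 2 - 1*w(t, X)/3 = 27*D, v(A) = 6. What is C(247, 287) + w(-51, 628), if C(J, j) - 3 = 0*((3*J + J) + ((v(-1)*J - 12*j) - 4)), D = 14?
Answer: -1125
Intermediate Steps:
w(t, X) = -1128 (w(t, X) = 6 - 81*14 = 6 - 3*378 = 6 - 1134 = -1128)
C(J, j) = 3 (C(J, j) = 3 + 0*((3*J + J) + ((6*J - 12*j) - 4)) = 3 + 0*(4*J + ((-12*j + 6*J) - 4)) = 3 + 0*(4*J + (-4 - 12*j + 6*J)) = 3 + 0*(-4 - 12*j + 10*J) = 3 + 0 = 3)
C(247, 287) + w(-51, 628) = 3 - 1128 = -1125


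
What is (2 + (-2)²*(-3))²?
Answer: 100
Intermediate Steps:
(2 + (-2)²*(-3))² = (2 + 4*(-3))² = (2 - 12)² = (-10)² = 100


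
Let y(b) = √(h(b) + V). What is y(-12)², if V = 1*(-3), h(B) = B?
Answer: -15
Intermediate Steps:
V = -3
y(b) = √(-3 + b) (y(b) = √(b - 3) = √(-3 + b))
y(-12)² = (√(-3 - 12))² = (√(-15))² = (I*√15)² = -15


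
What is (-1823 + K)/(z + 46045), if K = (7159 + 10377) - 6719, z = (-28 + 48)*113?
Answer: 8994/48305 ≈ 0.18619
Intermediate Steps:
z = 2260 (z = 20*113 = 2260)
K = 10817 (K = 17536 - 6719 = 10817)
(-1823 + K)/(z + 46045) = (-1823 + 10817)/(2260 + 46045) = 8994/48305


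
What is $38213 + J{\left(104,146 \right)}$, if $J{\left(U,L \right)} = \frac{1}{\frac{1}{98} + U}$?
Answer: $\frac{389505207}{10193} \approx 38213.0$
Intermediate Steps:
$J{\left(U,L \right)} = \frac{1}{\frac{1}{98} + U}$
$38213 + J{\left(104,146 \right)} = 38213 + \frac{98}{1 + 98 \cdot 104} = 38213 + \frac{98}{1 + 10192} = 38213 + \frac{98}{10193} = \frac{389505207}{10193}$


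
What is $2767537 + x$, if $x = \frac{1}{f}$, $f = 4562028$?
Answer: $\frac{12625581285037}{4562028} \approx 2.7675 \cdot 10^{6}$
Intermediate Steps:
$x = \frac{1}{4562028} \approx 2.192 \cdot 10^{-7}$
$2767537 + x = 2767537 + \frac{1}{4562028} = \frac{12625581285037}{4562028}$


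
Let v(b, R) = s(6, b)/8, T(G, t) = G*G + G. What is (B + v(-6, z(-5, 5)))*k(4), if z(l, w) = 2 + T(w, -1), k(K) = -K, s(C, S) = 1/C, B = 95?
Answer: -4561/12 ≈ -380.08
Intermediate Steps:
T(G, t) = G + G² (T(G, t) = G² + G = G + G²)
z(l, w) = 2 + w*(1 + w)
v(b, R) = 1/48 (v(b, R) = 1/(6*8) = (⅙)*(⅛) = 1/48)
(B + v(-6, z(-5, 5)))*k(4) = (95 + 1/48)*(-1*4) = (4561/48)*(-4) = -4561/12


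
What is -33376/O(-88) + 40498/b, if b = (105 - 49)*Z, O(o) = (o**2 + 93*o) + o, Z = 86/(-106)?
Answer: -32903957/39732 ≈ -828.15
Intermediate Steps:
Z = -43/53 (Z = 86*(-1/106) = -43/53 ≈ -0.81132)
O(o) = o**2 + 94*o
b = -2408/53 (b = (105 - 49)*(-43/53) = 56*(-43/53) = -2408/53 ≈ -45.434)
-33376/O(-88) + 40498/b = -33376*(-1/(88*(94 - 88))) + 40498/(-2408/53) = -33376/((-88*6)) + 40498*(-53/2408) = -33376/(-528) - 1073197/1204 = -33376*(-1/528) - 1073197/1204 = 2086/33 - 1073197/1204 = -32903957/39732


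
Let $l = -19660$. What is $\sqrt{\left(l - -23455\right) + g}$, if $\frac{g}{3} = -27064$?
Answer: $i \sqrt{77397} \approx 278.2 i$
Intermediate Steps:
$g = -81192$ ($g = 3 \left(-27064\right) = -81192$)
$\sqrt{\left(l - -23455\right) + g} = \sqrt{\left(-19660 - -23455\right) - 81192} = \sqrt{\left(-19660 + 23455\right) - 81192} = \sqrt{3795 - 81192} = \sqrt{-77397} = i \sqrt{77397}$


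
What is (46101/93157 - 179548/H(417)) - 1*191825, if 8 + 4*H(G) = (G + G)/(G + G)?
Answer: -58183955824/652099 ≈ -89226.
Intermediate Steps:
H(G) = -7/4 (H(G) = -2 + ((G + G)/(G + G))/4 = -2 + ((2*G)/((2*G)))/4 = -2 + ((2*G)*(1/(2*G)))/4 = -2 + (¼)*1 = -2 + ¼ = -7/4)
(46101/93157 - 179548/H(417)) - 1*191825 = (46101/93157 - 179548/(-7/4)) - 1*191825 = (46101*(1/93157) - 179548*(-4/7)) - 191825 = (46101/93157 + 718192/7) - 191825 = 66904934851/652099 - 191825 = -58183955824/652099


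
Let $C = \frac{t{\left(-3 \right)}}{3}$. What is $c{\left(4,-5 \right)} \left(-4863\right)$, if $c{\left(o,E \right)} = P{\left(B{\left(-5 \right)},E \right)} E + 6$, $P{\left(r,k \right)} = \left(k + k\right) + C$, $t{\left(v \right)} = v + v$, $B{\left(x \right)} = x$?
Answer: $-320958$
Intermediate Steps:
$t{\left(v \right)} = 2 v$
$C = -2$ ($C = \frac{2 \left(-3\right)}{3} = \left(-6\right) \frac{1}{3} = -2$)
$P{\left(r,k \right)} = -2 + 2 k$ ($P{\left(r,k \right)} = \left(k + k\right) - 2 = 2 k - 2 = -2 + 2 k$)
$c{\left(o,E \right)} = 6 + E \left(-2 + 2 E\right)$ ($c{\left(o,E \right)} = \left(-2 + 2 E\right) E + 6 = E \left(-2 + 2 E\right) + 6 = 6 + E \left(-2 + 2 E\right)$)
$c{\left(4,-5 \right)} \left(-4863\right) = \left(6 + 2 \left(-5\right) \left(-1 - 5\right)\right) \left(-4863\right) = \left(6 + 2 \left(-5\right) \left(-6\right)\right) \left(-4863\right) = \left(6 + 60\right) \left(-4863\right) = 66 \left(-4863\right) = -320958$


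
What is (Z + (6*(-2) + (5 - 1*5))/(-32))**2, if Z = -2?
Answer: 169/64 ≈ 2.6406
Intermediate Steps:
(Z + (6*(-2) + (5 - 1*5))/(-32))**2 = (-2 + (6*(-2) + (5 - 1*5))/(-32))**2 = (-2 + (-12 + (5 - 5))*(-1/32))**2 = (-2 + (-12 + 0)*(-1/32))**2 = (-2 - 12*(-1/32))**2 = (-2 + 3/8)**2 = (-13/8)**2 = 169/64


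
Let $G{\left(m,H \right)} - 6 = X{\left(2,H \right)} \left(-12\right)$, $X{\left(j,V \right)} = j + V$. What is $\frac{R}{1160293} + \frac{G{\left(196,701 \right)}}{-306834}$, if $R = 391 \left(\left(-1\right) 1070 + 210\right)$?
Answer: $- \frac{15565788475}{59336223727} \approx -0.26233$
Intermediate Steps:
$X{\left(j,V \right)} = V + j$
$G{\left(m,H \right)} = -18 - 12 H$ ($G{\left(m,H \right)} = 6 + \left(H + 2\right) \left(-12\right) = 6 + \left(2 + H\right) \left(-12\right) = 6 - \left(24 + 12 H\right) = -18 - 12 H$)
$R = -336260$ ($R = 391 \left(-1070 + 210\right) = 391 \left(-860\right) = -336260$)
$\frac{R}{1160293} + \frac{G{\left(196,701 \right)}}{-306834} = - \frac{336260}{1160293} + \frac{-18 - 8412}{-306834} = \left(-336260\right) \frac{1}{1160293} + \left(-18 - 8412\right) \left(- \frac{1}{306834}\right) = - \frac{336260}{1160293} - - \frac{1405}{51139} = - \frac{336260}{1160293} + \frac{1405}{51139} = - \frac{15565788475}{59336223727}$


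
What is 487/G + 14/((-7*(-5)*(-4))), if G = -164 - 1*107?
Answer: -5141/2710 ≈ -1.8970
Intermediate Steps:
G = -271 (G = -164 - 107 = -271)
487/G + 14/((-7*(-5)*(-4))) = 487/(-271) + 14/((-7*(-5)*(-4))) = 487*(-1/271) + 14/((35*(-4))) = -487/271 + 14/(-140) = -487/271 + 14*(-1/140) = -487/271 - 1/10 = -5141/2710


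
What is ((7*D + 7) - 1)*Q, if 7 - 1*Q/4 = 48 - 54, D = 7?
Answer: 2860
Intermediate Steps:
Q = 52 (Q = 28 - 4*(48 - 54) = 28 - 4*(-6) = 28 + 24 = 52)
((7*D + 7) - 1)*Q = ((7*7 + 7) - 1)*52 = ((49 + 7) - 1)*52 = (56 - 1)*52 = 55*52 = 2860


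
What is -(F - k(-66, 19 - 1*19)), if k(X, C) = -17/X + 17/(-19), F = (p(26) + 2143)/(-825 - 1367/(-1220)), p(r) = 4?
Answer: 2481551093/1260436782 ≈ 1.9688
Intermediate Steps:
F = -2619340/1005133 (F = (4 + 2143)/(-825 - 1367/(-1220)) = 2147/(-825 - 1367*(-1/1220)) = 2147/(-825 + 1367/1220) = 2147/(-1005133/1220) = 2147*(-1220/1005133) = -2619340/1005133 ≈ -2.6060)
k(X, C) = -17/19 - 17/X (k(X, C) = -17/X + 17*(-1/19) = -17/X - 17/19 = -17/19 - 17/X)
-(F - k(-66, 19 - 1*19)) = -(-2619340/1005133 - (-17/19 - 17/(-66))) = -(-2619340/1005133 - (-17/19 - 17*(-1/66))) = -(-2619340/1005133 - (-17/19 + 17/66)) = -(-2619340/1005133 - 1*(-799/1254)) = -(-2619340/1005133 + 799/1254) = -1*(-2481551093/1260436782) = 2481551093/1260436782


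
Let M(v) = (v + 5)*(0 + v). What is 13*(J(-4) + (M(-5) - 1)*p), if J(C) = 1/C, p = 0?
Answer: -13/4 ≈ -3.2500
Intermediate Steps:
M(v) = v*(5 + v) (M(v) = (5 + v)*v = v*(5 + v))
13*(J(-4) + (M(-5) - 1)*p) = 13*(1/(-4) + (-5*(5 - 5) - 1)*0) = 13*(-¼ + (-5*0 - 1)*0) = 13*(-¼ + (0 - 1)*0) = 13*(-¼ - 1*0) = 13*(-¼ + 0) = 13*(-¼) = -13/4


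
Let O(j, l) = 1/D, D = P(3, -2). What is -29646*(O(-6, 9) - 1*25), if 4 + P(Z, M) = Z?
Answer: 770796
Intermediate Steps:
P(Z, M) = -4 + Z
D = -1 (D = -4 + 3 = -1)
O(j, l) = -1 (O(j, l) = 1/(-1) = -1)
-29646*(O(-6, 9) - 1*25) = -29646*(-1 - 1*25) = -29646*(-1 - 25) = -29646*(-26) = 770796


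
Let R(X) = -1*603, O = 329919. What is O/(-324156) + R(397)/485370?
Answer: -174649511/171389540 ≈ -1.0190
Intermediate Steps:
R(X) = -603
O/(-324156) + R(397)/485370 = 329919/(-324156) - 603/485370 = 329919*(-1/324156) - 603*1/485370 = -6469/6356 - 67/53930 = -174649511/171389540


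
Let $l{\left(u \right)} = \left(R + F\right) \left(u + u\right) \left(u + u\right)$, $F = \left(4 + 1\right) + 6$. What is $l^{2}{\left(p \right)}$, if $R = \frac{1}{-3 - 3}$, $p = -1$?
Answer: $\frac{16900}{9} \approx 1877.8$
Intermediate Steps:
$R = - \frac{1}{6}$ ($R = \frac{1}{-6} = - \frac{1}{6} \approx -0.16667$)
$F = 11$ ($F = 5 + 6 = 11$)
$l{\left(u \right)} = \frac{130 u^{2}}{3}$ ($l{\left(u \right)} = \left(- \frac{1}{6} + 11\right) \left(u + u\right) \left(u + u\right) = \frac{65 \cdot 2 u 2 u}{6} = \frac{65 \cdot 4 u^{2}}{6} = \frac{130 u^{2}}{3}$)
$l^{2}{\left(p \right)} = \left(\frac{130 \left(-1\right)^{2}}{3}\right)^{2} = \left(\frac{130}{3} \cdot 1\right)^{2} = \left(\frac{130}{3}\right)^{2} = \frac{16900}{9}$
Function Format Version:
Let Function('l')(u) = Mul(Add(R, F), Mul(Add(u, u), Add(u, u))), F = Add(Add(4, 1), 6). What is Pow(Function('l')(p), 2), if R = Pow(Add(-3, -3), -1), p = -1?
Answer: Rational(16900, 9) ≈ 1877.8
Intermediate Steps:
R = Rational(-1, 6) (R = Pow(-6, -1) = Rational(-1, 6) ≈ -0.16667)
F = 11 (F = Add(5, 6) = 11)
Function('l')(u) = Mul(Rational(130, 3), Pow(u, 2)) (Function('l')(u) = Mul(Add(Rational(-1, 6), 11), Mul(Add(u, u), Add(u, u))) = Mul(Rational(65, 6), Mul(Mul(2, u), Mul(2, u))) = Mul(Rational(65, 6), Mul(4, Pow(u, 2))) = Mul(Rational(130, 3), Pow(u, 2)))
Pow(Function('l')(p), 2) = Pow(Mul(Rational(130, 3), Pow(-1, 2)), 2) = Pow(Mul(Rational(130, 3), 1), 2) = Pow(Rational(130, 3), 2) = Rational(16900, 9)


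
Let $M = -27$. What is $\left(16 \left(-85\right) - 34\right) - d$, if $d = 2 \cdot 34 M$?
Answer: $442$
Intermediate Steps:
$d = -1836$ ($d = 2 \cdot 34 \left(-27\right) = 68 \left(-27\right) = -1836$)
$\left(16 \left(-85\right) - 34\right) - d = \left(16 \left(-85\right) - 34\right) - -1836 = \left(-1360 - 34\right) + 1836 = -1394 + 1836 = 442$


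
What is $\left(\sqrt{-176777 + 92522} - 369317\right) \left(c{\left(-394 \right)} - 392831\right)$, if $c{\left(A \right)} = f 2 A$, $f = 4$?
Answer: $146243253611 - 395983 i \sqrt{84255} \approx 1.4624 \cdot 10^{11} - 1.1494 \cdot 10^{8} i$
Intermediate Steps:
$c{\left(A \right)} = 8 A$ ($c{\left(A \right)} = 4 \cdot 2 A = 8 A$)
$\left(\sqrt{-176777 + 92522} - 369317\right) \left(c{\left(-394 \right)} - 392831\right) = \left(\sqrt{-176777 + 92522} - 369317\right) \left(8 \left(-394\right) - 392831\right) = \left(\sqrt{-84255} - 369317\right) \left(-3152 - 392831\right) = \left(i \sqrt{84255} - 369317\right) \left(-395983\right) = \left(-369317 + i \sqrt{84255}\right) \left(-395983\right) = 146243253611 - 395983 i \sqrt{84255}$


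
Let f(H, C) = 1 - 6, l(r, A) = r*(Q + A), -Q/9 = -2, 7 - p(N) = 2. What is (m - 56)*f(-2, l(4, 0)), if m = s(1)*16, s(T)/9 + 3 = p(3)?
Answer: -1160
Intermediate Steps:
p(N) = 5 (p(N) = 7 - 1*2 = 7 - 2 = 5)
Q = 18 (Q = -9*(-2) = 18)
l(r, A) = r*(18 + A)
f(H, C) = -5
s(T) = 18 (s(T) = -27 + 9*5 = -27 + 45 = 18)
m = 288 (m = 18*16 = 288)
(m - 56)*f(-2, l(4, 0)) = (288 - 56)*(-5) = 232*(-5) = -1160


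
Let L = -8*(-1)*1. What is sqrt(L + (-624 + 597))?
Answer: I*sqrt(19) ≈ 4.3589*I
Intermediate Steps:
L = 8 (L = 8*1 = 8)
sqrt(L + (-624 + 597)) = sqrt(8 + (-624 + 597)) = sqrt(8 - 27) = sqrt(-19) = I*sqrt(19)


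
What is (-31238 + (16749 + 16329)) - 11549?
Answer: -9709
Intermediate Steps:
(-31238 + (16749 + 16329)) - 11549 = (-31238 + 33078) - 11549 = 1840 - 11549 = -9709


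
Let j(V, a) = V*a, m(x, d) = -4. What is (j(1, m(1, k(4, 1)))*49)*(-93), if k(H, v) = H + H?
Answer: 18228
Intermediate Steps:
k(H, v) = 2*H
(j(1, m(1, k(4, 1)))*49)*(-93) = ((1*(-4))*49)*(-93) = -4*49*(-93) = -196*(-93) = 18228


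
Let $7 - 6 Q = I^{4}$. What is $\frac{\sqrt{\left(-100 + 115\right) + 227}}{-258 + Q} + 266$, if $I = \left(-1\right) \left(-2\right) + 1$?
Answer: $266 - \frac{33 \sqrt{2}}{811} \approx 265.94$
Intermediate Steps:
$I = 3$ ($I = 2 + 1 = 3$)
$Q = - \frac{37}{3}$ ($Q = \frac{7}{6} - \frac{3^{4}}{6} = \frac{7}{6} - \frac{27}{2} = - \frac{37}{3} \approx -12.333$)
$\frac{\sqrt{\left(-100 + 115\right) + 227}}{-258 + Q} + 266 = \frac{\sqrt{\left(-100 + 115\right) + 227}}{-258 - \frac{37}{3}} + 266 = \frac{\sqrt{15 + 227}}{- \frac{811}{3}} + 266 = \sqrt{242} \left(- \frac{3}{811}\right) + 266 = 11 \sqrt{2} \left(- \frac{3}{811}\right) + 266 = - \frac{33 \sqrt{2}}{811} + 266 = 266 - \frac{33 \sqrt{2}}{811}$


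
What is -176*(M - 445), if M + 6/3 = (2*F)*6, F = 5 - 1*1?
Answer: 70224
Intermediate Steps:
F = 4 (F = 5 - 1 = 4)
M = 46 (M = -2 + (2*4)*6 = -2 + 8*6 = -2 + 48 = 46)
-176*(M - 445) = -176*(46 - 445) = -176*(-399) = 70224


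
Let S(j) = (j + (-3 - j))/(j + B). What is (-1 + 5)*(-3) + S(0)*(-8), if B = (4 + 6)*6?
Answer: -58/5 ≈ -11.600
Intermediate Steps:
B = 60 (B = 10*6 = 60)
S(j) = -3/(60 + j) (S(j) = (j + (-3 - j))/(j + 60) = -3/(60 + j))
(-1 + 5)*(-3) + S(0)*(-8) = (-1 + 5)*(-3) - 3/(60 + 0)*(-8) = 4*(-3) - 3/60*(-8) = -12 - 3*1/60*(-8) = -12 - 1/20*(-8) = -12 + ⅖ = -58/5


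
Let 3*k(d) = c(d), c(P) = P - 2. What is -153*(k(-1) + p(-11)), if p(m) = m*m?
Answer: -18360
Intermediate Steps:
p(m) = m**2
c(P) = -2 + P
k(d) = -2/3 + d/3 (k(d) = (-2 + d)/3 = -2/3 + d/3)
-153*(k(-1) + p(-11)) = -153*((-2/3 + (1/3)*(-1)) + (-11)**2) = -153*((-2/3 - 1/3) + 121) = -153*(-1 + 121) = -153*120 = -18360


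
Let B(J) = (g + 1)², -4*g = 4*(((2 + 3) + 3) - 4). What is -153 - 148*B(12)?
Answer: -1485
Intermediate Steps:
g = -4 (g = -(((2 + 3) + 3) - 4) = -((5 + 3) - 4) = -(8 - 4) = -4 ≈ -4.0000)
B(J) = 9 (B(J) = (-4 + 1)² = (-3)² = 9)
-153 - 148*B(12) = -153 - 148*9 = -153 - 1332 = -1485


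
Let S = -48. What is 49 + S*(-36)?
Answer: 1777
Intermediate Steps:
49 + S*(-36) = 49 - 48*(-36) = 49 + 1728 = 1777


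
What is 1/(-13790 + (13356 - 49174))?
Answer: -1/49608 ≈ -2.0158e-5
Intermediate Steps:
1/(-13790 + (13356 - 49174)) = 1/(-13790 - 35818) = 1/(-49608) = -1/49608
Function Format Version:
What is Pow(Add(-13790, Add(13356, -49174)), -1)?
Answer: Rational(-1, 49608) ≈ -2.0158e-5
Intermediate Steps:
Pow(Add(-13790, Add(13356, -49174)), -1) = Pow(Add(-13790, -35818), -1) = Pow(-49608, -1) = Rational(-1, 49608)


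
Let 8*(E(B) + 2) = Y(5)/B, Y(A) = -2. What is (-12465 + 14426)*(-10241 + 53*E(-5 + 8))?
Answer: -243589537/12 ≈ -2.0299e+7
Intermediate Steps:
E(B) = -2 - 1/(4*B) (E(B) = -2 + (-2/B)/8 = -2 - 1/(4*B))
(-12465 + 14426)*(-10241 + 53*E(-5 + 8)) = (-12465 + 14426)*(-10241 + 53*(-2 - 1/(4*(-5 + 8)))) = 1961*(-10241 + 53*(-2 - ¼/3)) = 1961*(-10241 + 53*(-2 - ¼*⅓)) = 1961*(-10241 + 53*(-2 - 1/12)) = 1961*(-10241 + 53*(-25/12)) = 1961*(-10241 - 1325/12) = 1961*(-124217/12) = -243589537/12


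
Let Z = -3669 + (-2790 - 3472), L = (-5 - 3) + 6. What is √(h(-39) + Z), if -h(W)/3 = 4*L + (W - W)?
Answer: I*√9907 ≈ 99.534*I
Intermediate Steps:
L = -2 (L = -8 + 6 = -2)
Z = -9931 (Z = -3669 - 6262 = -9931)
h(W) = 24 (h(W) = -3*(4*(-2) + (W - W)) = -3*(-8 + 0) = -3*(-8) = 24)
√(h(-39) + Z) = √(24 - 9931) = √(-9907) = I*√9907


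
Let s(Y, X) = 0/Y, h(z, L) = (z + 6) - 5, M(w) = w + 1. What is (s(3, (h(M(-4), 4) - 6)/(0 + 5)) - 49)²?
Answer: 2401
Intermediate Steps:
M(w) = 1 + w
h(z, L) = 1 + z (h(z, L) = (6 + z) - 5 = 1 + z)
s(Y, X) = 0
(s(3, (h(M(-4), 4) - 6)/(0 + 5)) - 49)² = (0 - 49)² = (-49)² = 2401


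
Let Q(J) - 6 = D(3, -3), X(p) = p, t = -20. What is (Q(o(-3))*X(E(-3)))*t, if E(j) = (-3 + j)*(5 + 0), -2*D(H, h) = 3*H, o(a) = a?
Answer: 900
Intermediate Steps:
D(H, h) = -3*H/2
E(j) = -15 + 5*j (E(j) = (-3 + j)*5 = -15 + 5*j)
Q(J) = 3/2 (Q(J) = 6 - 3/2*3 = 6 - 9/2 = 3/2)
(Q(o(-3))*X(E(-3)))*t = (3*(-15 + 5*(-3))/2)*(-20) = (3*(-15 - 15)/2)*(-20) = ((3/2)*(-30))*(-20) = -45*(-20) = 900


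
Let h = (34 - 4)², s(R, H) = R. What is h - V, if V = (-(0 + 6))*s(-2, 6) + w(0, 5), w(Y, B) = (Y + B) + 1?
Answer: 882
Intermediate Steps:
w(Y, B) = 1 + B + Y (w(Y, B) = (B + Y) + 1 = 1 + B + Y)
h = 900 (h = 30² = 900)
V = 18 (V = -(0 + 6)*(-2) + (1 + 5 + 0) = -1*6*(-2) + 6 = -6*(-2) + 6 = 12 + 6 = 18)
h - V = 900 - 1*18 = 900 - 18 = 882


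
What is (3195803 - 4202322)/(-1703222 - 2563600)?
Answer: 1006519/4266822 ≈ 0.23589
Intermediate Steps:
(3195803 - 4202322)/(-1703222 - 2563600) = -1006519/(-4266822) = -1006519*(-1/4266822) = 1006519/4266822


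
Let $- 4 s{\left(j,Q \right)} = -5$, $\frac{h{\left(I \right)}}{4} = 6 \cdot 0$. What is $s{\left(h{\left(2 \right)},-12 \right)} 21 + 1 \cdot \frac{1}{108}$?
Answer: $\frac{709}{27} \approx 26.259$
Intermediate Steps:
$h{\left(I \right)} = 0$ ($h{\left(I \right)} = 4 \cdot 6 \cdot 0 = 4 \cdot 0 = 0$)
$s{\left(j,Q \right)} = \frac{5}{4}$ ($s{\left(j,Q \right)} = \left(- \frac{1}{4}\right) \left(-5\right) = \frac{5}{4}$)
$s{\left(h{\left(2 \right)},-12 \right)} 21 + 1 \cdot \frac{1}{108} = \frac{5}{4} \cdot 21 + 1 \cdot \frac{1}{108} = \frac{105}{4} + 1 \cdot \frac{1}{108} = \frac{105}{4} + \frac{1}{108} = \frac{709}{27}$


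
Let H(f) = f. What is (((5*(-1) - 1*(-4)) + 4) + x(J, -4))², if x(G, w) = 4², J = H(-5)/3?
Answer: 361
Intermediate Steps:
J = -5/3 ≈ -1.6667
x(G, w) = 16
(((5*(-1) - 1*(-4)) + 4) + x(J, -4))² = (((5*(-1) - 1*(-4)) + 4) + 16)² = (((-5 + 4) + 4) + 16)² = ((-1 + 4) + 16)² = (3 + 16)² = 19² = 361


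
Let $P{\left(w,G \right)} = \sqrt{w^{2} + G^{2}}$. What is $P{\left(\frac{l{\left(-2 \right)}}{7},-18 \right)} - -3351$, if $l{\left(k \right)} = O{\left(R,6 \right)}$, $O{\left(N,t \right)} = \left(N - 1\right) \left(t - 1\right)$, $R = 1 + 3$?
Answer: $3351 + \frac{3 \sqrt{1789}}{7} \approx 3369.1$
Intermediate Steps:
$R = 4$
$O{\left(N,t \right)} = \left(-1 + N\right) \left(-1 + t\right)$
$l{\left(k \right)} = 15$ ($l{\left(k \right)} = 1 - 4 - 6 + 4 \cdot 6 = 1 - 4 - 6 + 24 = 15$)
$P{\left(w,G \right)} = \sqrt{G^{2} + w^{2}}$
$P{\left(\frac{l{\left(-2 \right)}}{7},-18 \right)} - -3351 = \sqrt{\left(-18\right)^{2} + \left(\frac{15}{7}\right)^{2}} - -3351 = \sqrt{324 + \left(15 \cdot \frac{1}{7}\right)^{2}} + 3351 = \sqrt{324 + \left(\frac{15}{7}\right)^{2}} + 3351 = \sqrt{324 + \frac{225}{49}} + 3351 = \sqrt{\frac{16101}{49}} + 3351 = \frac{3 \sqrt{1789}}{7} + 3351 = 3351 + \frac{3 \sqrt{1789}}{7}$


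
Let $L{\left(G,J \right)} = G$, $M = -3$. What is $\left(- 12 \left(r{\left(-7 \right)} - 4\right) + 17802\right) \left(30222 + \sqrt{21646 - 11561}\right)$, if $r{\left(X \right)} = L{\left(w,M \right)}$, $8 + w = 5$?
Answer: $540550692 + 17886 \sqrt{10085} \approx 5.4235 \cdot 10^{8}$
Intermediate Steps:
$w = -3$ ($w = -8 + 5 = -3$)
$r{\left(X \right)} = -3$
$\left(- 12 \left(r{\left(-7 \right)} - 4\right) + 17802\right) \left(30222 + \sqrt{21646 - 11561}\right) = \left(- 12 \left(-3 - 4\right) + 17802\right) \left(30222 + \sqrt{21646 - 11561}\right) = \left(\left(-12\right) \left(-7\right) + 17802\right) \left(30222 + \sqrt{10085}\right) = \left(84 + 17802\right) \left(30222 + \sqrt{10085}\right) = 17886 \left(30222 + \sqrt{10085}\right) = 540550692 + 17886 \sqrt{10085}$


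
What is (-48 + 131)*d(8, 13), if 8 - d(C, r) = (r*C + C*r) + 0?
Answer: -16600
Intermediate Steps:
d(C, r) = 8 - 2*C*r (d(C, r) = 8 - ((r*C + C*r) + 0) = 8 - ((C*r + C*r) + 0) = 8 - (2*C*r + 0) = 8 - 2*C*r)
(-48 + 131)*d(8, 13) = (-48 + 131)*(8 - 2*8*13) = 83*(8 - 208) = 83*(-200) = -16600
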